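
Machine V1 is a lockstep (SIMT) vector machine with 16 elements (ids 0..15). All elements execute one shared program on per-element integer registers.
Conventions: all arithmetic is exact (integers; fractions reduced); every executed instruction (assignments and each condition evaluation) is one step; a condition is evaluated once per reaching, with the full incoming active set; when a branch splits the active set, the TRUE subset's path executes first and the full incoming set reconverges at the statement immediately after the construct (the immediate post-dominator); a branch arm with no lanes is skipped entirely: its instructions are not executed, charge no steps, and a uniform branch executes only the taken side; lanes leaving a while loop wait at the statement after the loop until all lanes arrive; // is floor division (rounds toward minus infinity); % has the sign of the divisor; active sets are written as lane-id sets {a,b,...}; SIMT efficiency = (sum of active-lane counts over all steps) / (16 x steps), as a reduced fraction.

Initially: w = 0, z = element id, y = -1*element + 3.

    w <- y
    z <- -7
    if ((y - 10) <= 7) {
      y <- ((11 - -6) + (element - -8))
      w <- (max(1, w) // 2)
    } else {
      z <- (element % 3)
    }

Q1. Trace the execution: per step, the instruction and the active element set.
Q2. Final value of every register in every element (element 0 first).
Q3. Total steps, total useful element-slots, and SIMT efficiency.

step 0: w <- y                       {0,1,2,3,4,5,6,7,8,9,10,11,12,13,14,15}
step 1: z <- -7                      {0,1,2,3,4,5,6,7,8,9,10,11,12,13,14,15}
step 2: eval ((y - 10) <= 7)         {0,1,2,3,4,5,6,7,8,9,10,11,12,13,14,15}
step 3: y <- ((11 - -6) + (element - -8)) {0,1,2,3,4,5,6,7,8,9,10,11,12,13,14,15}
step 4: w <- (max(1, w) // 2)        {0,1,2,3,4,5,6,7,8,9,10,11,12,13,14,15}

Answer: 5 steps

w: 1,1,0,0,0,0,0,0,0,0,0,0,0,0,0,0
z: -7,-7,-7,-7,-7,-7,-7,-7,-7,-7,-7,-7,-7,-7,-7,-7
y: 25,26,27,28,29,30,31,32,33,34,35,36,37,38,39,40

steps = 5; useful = 80; efficiency = 80/80 = 1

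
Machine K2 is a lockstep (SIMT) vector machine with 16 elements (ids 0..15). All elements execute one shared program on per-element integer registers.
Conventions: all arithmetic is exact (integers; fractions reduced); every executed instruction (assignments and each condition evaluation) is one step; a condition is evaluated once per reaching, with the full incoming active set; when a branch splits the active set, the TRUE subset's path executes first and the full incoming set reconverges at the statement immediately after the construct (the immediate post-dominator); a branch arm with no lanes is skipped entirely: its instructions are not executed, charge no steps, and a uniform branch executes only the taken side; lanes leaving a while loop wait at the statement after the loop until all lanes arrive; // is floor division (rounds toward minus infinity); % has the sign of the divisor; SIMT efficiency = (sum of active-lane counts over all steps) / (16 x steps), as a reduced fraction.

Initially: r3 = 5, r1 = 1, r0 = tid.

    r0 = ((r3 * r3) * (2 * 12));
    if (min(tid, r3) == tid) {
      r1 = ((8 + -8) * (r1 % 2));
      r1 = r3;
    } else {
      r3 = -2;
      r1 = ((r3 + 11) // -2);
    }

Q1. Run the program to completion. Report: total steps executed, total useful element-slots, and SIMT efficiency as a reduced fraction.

Answer: 6 steps, 64 useful, 2/3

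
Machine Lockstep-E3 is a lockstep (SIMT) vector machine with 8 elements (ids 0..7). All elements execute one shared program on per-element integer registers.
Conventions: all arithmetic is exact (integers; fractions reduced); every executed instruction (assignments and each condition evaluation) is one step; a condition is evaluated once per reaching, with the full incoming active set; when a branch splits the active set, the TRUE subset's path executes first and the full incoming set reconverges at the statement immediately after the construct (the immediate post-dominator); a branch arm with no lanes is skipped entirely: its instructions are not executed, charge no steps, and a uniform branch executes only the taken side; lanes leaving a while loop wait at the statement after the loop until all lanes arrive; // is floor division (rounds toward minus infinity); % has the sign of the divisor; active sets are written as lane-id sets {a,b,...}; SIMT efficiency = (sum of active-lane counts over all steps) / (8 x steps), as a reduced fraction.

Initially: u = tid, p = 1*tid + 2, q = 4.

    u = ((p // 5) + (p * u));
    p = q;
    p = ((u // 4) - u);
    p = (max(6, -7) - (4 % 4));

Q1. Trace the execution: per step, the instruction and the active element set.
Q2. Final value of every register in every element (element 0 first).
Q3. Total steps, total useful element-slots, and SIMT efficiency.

step 0: u <- ((p // 5) + (p * u))    {0,1,2,3,4,5,6,7}
step 1: p <- q                       {0,1,2,3,4,5,6,7}
step 2: p <- ((u // 4) - u)          {0,1,2,3,4,5,6,7}
step 3: p <- (max(6, -7) - (4 % 4))  {0,1,2,3,4,5,6,7}

Answer: 4 steps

u: 0,3,8,16,25,36,49,64
p: 6,6,6,6,6,6,6,6
q: 4,4,4,4,4,4,4,4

steps = 4; useful = 32; efficiency = 32/32 = 1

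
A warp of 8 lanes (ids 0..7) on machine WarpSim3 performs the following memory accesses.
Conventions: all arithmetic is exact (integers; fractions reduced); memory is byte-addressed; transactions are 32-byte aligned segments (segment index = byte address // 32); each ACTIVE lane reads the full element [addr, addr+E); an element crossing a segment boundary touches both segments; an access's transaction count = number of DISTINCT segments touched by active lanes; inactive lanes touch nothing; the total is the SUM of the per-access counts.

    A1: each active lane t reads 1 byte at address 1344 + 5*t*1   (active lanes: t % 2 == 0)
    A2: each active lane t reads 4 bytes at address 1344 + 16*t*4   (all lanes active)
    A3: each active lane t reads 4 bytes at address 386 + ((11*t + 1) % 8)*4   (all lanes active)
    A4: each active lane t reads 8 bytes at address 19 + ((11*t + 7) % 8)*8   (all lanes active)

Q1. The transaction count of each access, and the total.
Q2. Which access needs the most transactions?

A1: 1 transaction
A2: 8 transactions
A3: 2 transactions
A4: 3 transactions

Answer: 1,8,2,3; total 14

Answer: A2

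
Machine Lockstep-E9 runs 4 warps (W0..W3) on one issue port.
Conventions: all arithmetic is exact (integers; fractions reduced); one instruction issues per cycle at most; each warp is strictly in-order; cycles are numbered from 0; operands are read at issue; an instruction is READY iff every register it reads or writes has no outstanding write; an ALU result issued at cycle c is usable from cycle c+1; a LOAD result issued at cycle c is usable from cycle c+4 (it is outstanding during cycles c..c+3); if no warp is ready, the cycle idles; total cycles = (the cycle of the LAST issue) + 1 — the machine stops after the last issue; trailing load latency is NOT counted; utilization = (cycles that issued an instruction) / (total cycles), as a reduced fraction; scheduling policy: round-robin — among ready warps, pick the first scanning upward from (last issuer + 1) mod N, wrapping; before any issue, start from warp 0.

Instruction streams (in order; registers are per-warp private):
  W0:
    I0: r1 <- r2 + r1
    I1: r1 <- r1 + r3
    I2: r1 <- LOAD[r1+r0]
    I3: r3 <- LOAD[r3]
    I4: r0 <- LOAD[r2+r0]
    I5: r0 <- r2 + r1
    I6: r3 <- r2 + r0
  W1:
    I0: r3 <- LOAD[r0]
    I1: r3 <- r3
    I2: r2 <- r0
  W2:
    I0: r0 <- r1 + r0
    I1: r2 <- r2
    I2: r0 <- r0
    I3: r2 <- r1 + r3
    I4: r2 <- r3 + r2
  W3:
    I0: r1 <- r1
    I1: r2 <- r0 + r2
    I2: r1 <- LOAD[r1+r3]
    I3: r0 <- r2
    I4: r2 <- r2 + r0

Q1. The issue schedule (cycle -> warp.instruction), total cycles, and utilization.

cycle 0: W0.I0
cycle 1: W1.I0
cycle 2: W2.I0
cycle 3: W3.I0
cycle 4: W0.I1
cycle 5: W1.I1
cycle 6: W2.I1
cycle 7: W3.I1
cycle 8: W0.I2
cycle 9: W1.I2
cycle 10: W2.I2
cycle 11: W3.I2
cycle 12: W0.I3
cycle 13: W2.I3
cycle 14: W3.I3
cycle 15: W0.I4
cycle 16: W2.I4
cycle 17: W3.I4
cycle 18: idle
cycle 19: W0.I5
cycle 20: W0.I6

Answer: 21 cycles, utilization 20/21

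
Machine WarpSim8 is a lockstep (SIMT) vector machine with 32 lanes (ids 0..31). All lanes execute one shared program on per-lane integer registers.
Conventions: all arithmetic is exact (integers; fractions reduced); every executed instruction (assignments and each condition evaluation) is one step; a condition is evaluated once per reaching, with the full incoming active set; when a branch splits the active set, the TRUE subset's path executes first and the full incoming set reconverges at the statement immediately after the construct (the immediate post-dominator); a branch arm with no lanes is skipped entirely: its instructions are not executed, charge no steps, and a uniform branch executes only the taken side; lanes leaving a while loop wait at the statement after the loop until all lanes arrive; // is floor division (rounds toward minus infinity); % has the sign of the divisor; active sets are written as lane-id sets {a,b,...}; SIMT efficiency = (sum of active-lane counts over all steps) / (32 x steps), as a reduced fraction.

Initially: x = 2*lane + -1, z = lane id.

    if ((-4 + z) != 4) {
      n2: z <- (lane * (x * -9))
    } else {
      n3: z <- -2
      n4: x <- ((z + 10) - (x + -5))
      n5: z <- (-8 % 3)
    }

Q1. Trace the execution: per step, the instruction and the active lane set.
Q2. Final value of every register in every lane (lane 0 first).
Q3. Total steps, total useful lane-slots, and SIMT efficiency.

step 0: eval ((-4 + z) != 4)         {0,1,2,3,4,5,6,7,8,9,10,11,12,13,14,15,16,17,18,19,20,21,22,23,24,25,26,27,28,29,30,31}
step 1: z <- (lane * (x * -9))       {0,1,2,3,4,5,6,7,9,10,11,12,13,14,15,16,17,18,19,20,21,22,23,24,25,26,27,28,29,30,31}
step 2: z <- -2                      {8}
step 3: x <- ((z + 10) - (x + -5))   {8}
step 4: z <- (-8 % 3)                {8}

Answer: 5 steps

x: -1,1,3,5,7,9,11,13,-2,17,19,21,23,25,27,29,31,33,35,37,39,41,43,45,47,49,51,53,55,57,59,61
z: 0,-9,-54,-135,-252,-405,-594,-819,1,-1377,-1710,-2079,-2484,-2925,-3402,-3915,-4464,-5049,-5670,-6327,-7020,-7749,-8514,-9315,-10152,-11025,-11934,-12879,-13860,-14877,-15930,-17019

steps = 5; useful = 66; efficiency = 66/160 = 33/80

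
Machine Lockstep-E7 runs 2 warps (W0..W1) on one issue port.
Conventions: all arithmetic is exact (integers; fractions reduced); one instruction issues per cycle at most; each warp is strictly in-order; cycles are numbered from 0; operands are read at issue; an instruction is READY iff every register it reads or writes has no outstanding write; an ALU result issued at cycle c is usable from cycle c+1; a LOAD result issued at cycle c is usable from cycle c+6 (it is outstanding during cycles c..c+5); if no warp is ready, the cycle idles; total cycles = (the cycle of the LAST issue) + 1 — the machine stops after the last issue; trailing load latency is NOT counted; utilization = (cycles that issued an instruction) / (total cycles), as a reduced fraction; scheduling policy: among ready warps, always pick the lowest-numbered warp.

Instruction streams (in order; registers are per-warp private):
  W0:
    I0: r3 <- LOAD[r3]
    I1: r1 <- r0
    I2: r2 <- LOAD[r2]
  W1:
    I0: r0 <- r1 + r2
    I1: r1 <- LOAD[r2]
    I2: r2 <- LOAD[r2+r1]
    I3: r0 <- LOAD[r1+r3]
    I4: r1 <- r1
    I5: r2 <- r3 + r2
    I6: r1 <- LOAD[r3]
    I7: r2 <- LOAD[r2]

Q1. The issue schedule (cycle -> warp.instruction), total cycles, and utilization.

cycle 0: W0.I0
cycle 1: W0.I1
cycle 2: W0.I2
cycle 3: W1.I0
cycle 4: W1.I1
cycle 5: idle
cycle 6: idle
cycle 7: idle
cycle 8: idle
cycle 9: idle
cycle 10: W1.I2
cycle 11: W1.I3
cycle 12: W1.I4
cycle 13: idle
cycle 14: idle
cycle 15: idle
cycle 16: W1.I5
cycle 17: W1.I6
cycle 18: W1.I7

Answer: 19 cycles, utilization 11/19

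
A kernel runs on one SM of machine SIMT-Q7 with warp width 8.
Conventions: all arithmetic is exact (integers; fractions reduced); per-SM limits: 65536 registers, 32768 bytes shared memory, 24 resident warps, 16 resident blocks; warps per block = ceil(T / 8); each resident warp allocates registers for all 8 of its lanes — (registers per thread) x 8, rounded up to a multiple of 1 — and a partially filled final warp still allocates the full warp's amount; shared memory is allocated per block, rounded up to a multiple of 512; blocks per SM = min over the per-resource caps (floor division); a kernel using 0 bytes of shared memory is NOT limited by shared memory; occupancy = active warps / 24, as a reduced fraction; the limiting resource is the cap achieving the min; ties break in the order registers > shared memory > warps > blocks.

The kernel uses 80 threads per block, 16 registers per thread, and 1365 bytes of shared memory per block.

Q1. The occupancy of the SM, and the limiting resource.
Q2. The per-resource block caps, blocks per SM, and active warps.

Answer: occupancy 5/6, limited by warps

registers: 51 blocks
shared memory: 21 blocks
warps: 2 blocks
blocks: 16 blocks

Answer: 2 blocks, 20 active warps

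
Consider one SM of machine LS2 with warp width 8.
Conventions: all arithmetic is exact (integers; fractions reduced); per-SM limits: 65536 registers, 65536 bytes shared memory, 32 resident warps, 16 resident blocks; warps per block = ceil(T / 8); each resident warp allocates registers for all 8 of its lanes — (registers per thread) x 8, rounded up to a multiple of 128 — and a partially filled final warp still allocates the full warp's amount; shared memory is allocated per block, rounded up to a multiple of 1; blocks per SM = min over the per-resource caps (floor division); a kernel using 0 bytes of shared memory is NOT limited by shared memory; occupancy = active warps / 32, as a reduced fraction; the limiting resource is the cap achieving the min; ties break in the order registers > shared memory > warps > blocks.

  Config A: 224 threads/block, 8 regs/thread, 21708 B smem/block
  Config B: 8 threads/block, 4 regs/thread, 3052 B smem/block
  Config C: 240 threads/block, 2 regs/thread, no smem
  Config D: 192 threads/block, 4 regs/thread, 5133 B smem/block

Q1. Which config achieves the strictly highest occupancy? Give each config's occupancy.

occupancies: A 7/8, B 1/2, C 15/16, D 3/4

Answer: C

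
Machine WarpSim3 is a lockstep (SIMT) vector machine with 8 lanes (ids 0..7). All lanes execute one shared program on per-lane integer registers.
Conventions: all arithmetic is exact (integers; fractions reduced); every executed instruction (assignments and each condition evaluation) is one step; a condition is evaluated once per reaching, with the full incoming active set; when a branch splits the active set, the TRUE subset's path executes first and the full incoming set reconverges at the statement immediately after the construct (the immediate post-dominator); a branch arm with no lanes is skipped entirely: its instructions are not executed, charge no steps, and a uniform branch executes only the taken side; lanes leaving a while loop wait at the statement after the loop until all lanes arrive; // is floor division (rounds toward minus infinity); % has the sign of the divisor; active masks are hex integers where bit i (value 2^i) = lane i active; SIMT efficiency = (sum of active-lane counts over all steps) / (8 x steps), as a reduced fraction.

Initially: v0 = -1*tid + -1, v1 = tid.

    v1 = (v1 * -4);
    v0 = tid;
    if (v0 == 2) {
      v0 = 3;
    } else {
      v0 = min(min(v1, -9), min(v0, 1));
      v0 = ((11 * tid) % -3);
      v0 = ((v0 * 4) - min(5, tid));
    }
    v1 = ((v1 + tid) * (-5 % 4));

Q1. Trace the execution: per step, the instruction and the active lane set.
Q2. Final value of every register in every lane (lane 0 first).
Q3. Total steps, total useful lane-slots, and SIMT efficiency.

step 0: v1 <- (v1 * -4)              0xff
step 1: v0 <- tid                    0xff
step 2: eval (v0 == 2)               0xff
step 3: v0 <- 3                      0x04
step 4: v0 <- min(min(v1, -9), min(v0, 1)) 0xfb
step 5: v0 <- ((11 * tid) % -3)      0xfb
step 6: v0 <- ((v0 * 4) - min(5, tid)) 0xfb
step 7: v1 <- ((v1 + tid) * (-5 % 4)) 0xff

Answer: 8 steps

v0: 0,-5,3,-3,-8,-13,-5,-9
v1: 0,-9,-18,-27,-36,-45,-54,-63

steps = 8; useful = 54; efficiency = 54/64 = 27/32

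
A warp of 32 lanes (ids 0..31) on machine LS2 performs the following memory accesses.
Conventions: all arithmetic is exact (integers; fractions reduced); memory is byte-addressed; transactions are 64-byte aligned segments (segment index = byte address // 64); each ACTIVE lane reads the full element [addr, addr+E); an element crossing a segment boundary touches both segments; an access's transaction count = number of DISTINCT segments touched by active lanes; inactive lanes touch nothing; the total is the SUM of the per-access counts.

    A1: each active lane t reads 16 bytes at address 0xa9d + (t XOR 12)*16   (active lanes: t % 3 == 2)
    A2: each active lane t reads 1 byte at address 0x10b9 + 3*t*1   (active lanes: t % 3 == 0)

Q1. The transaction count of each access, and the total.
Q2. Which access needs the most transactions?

A1: 8 transactions
A2: 3 transactions

Answer: 8,3; total 11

Answer: A1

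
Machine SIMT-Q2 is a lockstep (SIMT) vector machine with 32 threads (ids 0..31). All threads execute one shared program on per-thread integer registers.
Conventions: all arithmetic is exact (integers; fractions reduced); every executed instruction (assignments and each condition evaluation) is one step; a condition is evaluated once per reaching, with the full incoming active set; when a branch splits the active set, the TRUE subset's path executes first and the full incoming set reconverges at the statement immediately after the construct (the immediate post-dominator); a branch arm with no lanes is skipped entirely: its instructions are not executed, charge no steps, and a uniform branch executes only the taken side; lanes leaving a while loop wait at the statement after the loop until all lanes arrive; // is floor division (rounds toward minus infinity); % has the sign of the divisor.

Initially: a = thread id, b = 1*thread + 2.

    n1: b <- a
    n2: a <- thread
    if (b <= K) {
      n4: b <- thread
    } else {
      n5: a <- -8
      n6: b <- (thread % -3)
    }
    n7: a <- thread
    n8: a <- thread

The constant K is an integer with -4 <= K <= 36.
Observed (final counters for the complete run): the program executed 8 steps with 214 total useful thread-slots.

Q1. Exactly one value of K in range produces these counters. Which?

Answer: K = 9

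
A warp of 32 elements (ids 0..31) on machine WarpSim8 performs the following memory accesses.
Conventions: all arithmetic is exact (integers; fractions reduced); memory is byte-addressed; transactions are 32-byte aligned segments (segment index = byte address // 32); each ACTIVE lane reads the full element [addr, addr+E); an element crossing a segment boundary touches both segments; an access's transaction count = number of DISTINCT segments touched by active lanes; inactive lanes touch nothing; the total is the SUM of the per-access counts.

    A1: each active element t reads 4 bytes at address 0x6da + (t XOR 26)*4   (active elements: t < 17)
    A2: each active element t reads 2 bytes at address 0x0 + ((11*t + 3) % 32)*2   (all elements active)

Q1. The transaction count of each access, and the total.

A1: 3 transactions
A2: 2 transactions

Answer: 3,2; total 5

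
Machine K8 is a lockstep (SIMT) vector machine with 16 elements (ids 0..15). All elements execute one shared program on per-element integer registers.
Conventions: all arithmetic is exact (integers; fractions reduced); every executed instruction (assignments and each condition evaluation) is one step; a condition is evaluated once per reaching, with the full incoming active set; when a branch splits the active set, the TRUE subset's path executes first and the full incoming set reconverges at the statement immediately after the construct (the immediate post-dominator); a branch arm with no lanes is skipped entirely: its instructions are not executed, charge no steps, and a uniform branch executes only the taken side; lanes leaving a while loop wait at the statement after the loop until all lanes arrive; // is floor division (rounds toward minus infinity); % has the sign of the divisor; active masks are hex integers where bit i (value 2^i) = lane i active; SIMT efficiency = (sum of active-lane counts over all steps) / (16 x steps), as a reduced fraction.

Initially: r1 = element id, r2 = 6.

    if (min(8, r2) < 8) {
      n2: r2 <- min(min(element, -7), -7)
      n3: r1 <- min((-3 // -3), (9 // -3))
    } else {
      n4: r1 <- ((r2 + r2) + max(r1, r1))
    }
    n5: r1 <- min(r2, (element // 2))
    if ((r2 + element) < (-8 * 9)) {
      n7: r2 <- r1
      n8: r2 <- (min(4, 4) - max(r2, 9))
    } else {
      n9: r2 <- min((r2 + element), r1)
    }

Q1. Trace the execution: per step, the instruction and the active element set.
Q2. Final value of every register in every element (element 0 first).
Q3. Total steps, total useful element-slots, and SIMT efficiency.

step 0: eval (min(8, r2) < 8)        0xffff
step 1: r2 <- min(min(element, -7), -7) 0xffff
step 2: r1 <- min((-3 // -3), (9 // -3)) 0xffff
step 3: r1 <- min(r2, (element // 2)) 0xffff
step 4: eval ((r2 + element) < (-8 * 9)) 0xffff
step 5: r2 <- min((r2 + element), r1) 0xffff

Answer: 6 steps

r1: -7,-7,-7,-7,-7,-7,-7,-7,-7,-7,-7,-7,-7,-7,-7,-7
r2: -7,-7,-7,-7,-7,-7,-7,-7,-7,-7,-7,-7,-7,-7,-7,-7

steps = 6; useful = 96; efficiency = 96/96 = 1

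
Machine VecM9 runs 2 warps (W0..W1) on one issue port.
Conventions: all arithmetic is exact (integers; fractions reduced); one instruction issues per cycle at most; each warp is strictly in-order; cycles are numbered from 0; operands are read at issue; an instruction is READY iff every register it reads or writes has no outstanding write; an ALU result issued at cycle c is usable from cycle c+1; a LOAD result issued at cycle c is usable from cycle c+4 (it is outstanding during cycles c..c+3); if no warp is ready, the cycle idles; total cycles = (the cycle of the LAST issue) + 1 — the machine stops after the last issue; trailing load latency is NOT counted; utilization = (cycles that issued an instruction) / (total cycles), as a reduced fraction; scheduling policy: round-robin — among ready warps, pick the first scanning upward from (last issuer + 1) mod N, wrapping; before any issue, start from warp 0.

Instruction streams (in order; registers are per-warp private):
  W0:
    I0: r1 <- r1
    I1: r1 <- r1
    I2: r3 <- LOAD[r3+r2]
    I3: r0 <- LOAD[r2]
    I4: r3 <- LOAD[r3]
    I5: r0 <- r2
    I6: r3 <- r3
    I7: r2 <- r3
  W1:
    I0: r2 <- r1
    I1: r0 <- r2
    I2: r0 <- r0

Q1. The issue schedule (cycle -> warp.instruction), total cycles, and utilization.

cycle 0: W0.I0
cycle 1: W1.I0
cycle 2: W0.I1
cycle 3: W1.I1
cycle 4: W0.I2
cycle 5: W1.I2
cycle 6: W0.I3
cycle 7: idle
cycle 8: W0.I4
cycle 9: idle
cycle 10: W0.I5
cycle 11: idle
cycle 12: W0.I6
cycle 13: W0.I7

Answer: 14 cycles, utilization 11/14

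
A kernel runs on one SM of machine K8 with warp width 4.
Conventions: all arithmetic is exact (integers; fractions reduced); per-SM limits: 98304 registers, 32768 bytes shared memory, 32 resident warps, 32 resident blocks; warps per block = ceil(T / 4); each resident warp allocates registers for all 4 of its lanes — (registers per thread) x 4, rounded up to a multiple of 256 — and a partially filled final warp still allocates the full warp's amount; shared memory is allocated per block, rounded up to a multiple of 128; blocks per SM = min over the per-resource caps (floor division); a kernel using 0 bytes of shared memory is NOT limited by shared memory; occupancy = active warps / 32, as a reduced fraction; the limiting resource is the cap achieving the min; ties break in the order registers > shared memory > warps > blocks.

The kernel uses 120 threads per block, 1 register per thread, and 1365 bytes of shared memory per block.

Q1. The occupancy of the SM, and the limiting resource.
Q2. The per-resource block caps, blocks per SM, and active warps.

Answer: occupancy 15/16, limited by warps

registers: 12 blocks
shared memory: 23 blocks
warps: 1 block
blocks: 32 blocks

Answer: 1 block, 30 active warps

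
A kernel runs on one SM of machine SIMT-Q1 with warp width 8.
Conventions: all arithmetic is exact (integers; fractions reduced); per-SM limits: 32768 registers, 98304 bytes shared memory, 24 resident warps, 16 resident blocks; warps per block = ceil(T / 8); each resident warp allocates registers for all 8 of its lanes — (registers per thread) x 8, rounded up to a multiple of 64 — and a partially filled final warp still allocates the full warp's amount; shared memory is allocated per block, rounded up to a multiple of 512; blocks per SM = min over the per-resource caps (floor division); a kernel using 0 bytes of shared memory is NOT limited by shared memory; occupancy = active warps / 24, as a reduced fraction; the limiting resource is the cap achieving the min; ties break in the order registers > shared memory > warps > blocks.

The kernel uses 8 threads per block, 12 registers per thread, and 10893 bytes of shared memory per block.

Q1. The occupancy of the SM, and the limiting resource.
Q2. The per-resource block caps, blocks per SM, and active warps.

Answer: occupancy 1/3, limited by shared memory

registers: 256 blocks
shared memory: 8 blocks
warps: 24 blocks
blocks: 16 blocks

Answer: 8 blocks, 8 active warps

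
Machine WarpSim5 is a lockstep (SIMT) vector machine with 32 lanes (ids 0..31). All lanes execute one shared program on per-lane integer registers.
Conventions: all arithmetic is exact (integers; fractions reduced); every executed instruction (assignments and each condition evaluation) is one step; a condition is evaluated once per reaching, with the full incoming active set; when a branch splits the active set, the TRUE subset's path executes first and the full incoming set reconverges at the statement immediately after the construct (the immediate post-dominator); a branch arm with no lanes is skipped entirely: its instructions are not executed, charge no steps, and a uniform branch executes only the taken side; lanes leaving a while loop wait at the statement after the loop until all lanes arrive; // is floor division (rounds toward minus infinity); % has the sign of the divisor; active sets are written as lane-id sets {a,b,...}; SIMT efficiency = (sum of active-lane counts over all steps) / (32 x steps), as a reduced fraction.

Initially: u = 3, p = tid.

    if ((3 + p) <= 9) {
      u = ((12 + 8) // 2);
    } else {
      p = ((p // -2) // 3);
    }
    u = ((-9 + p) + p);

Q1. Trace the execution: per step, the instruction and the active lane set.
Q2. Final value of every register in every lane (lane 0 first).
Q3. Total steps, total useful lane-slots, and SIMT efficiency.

step 0: eval ((3 + p) <= 9)          {0,1,2,3,4,5,6,7,8,9,10,11,12,13,14,15,16,17,18,19,20,21,22,23,24,25,26,27,28,29,30,31}
step 1: u <- ((12 + 8) // 2)         {0,1,2,3,4,5,6}
step 2: p <- ((p // -2) // 3)        {7,8,9,10,11,12,13,14,15,16,17,18,19,20,21,22,23,24,25,26,27,28,29,30,31}
step 3: u <- ((-9 + p) + p)          {0,1,2,3,4,5,6,7,8,9,10,11,12,13,14,15,16,17,18,19,20,21,22,23,24,25,26,27,28,29,30,31}

Answer: 4 steps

u: -9,-7,-5,-3,-1,1,3,-13,-13,-13,-13,-13,-13,-15,-15,-15,-15,-15,-15,-17,-17,-17,-17,-17,-17,-19,-19,-19,-19,-19,-19,-21
p: 0,1,2,3,4,5,6,-2,-2,-2,-2,-2,-2,-3,-3,-3,-3,-3,-3,-4,-4,-4,-4,-4,-4,-5,-5,-5,-5,-5,-5,-6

steps = 4; useful = 96; efficiency = 96/128 = 3/4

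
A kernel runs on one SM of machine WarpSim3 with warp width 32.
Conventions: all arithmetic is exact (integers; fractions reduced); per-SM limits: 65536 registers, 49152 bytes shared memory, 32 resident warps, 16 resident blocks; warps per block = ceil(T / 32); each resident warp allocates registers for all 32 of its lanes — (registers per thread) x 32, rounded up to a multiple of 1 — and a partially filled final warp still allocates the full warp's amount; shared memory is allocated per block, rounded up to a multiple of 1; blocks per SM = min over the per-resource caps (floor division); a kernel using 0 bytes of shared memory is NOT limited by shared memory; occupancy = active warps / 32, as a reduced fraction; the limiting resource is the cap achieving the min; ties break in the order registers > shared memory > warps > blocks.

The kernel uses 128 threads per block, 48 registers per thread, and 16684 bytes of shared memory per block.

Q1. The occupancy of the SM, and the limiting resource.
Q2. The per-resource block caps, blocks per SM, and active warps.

Answer: occupancy 1/4, limited by shared memory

registers: 10 blocks
shared memory: 2 blocks
warps: 8 blocks
blocks: 16 blocks

Answer: 2 blocks, 8 active warps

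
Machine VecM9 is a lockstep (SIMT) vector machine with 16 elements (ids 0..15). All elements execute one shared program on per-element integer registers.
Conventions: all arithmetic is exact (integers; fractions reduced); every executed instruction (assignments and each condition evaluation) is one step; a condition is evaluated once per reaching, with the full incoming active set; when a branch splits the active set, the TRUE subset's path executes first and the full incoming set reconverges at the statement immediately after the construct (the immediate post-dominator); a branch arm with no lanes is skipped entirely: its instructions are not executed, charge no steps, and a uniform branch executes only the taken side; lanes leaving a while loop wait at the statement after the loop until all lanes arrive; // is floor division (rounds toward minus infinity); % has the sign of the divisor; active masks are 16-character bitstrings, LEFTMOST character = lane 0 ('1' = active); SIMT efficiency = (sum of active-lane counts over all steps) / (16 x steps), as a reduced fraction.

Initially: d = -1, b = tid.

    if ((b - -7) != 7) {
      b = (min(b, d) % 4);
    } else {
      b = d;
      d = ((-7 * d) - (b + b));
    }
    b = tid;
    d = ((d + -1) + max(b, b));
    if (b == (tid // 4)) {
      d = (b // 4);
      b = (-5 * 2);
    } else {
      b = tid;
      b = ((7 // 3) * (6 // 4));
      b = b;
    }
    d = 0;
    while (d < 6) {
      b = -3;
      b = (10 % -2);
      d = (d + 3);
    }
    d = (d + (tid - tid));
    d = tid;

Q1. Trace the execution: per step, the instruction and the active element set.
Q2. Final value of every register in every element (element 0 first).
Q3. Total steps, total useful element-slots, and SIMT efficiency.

step 0: eval ((b - -7) != 7)         1111111111111111
step 1: b <- (min(b, d) % 4)         0111111111111111
step 2: b <- d                       1000000000000000
step 3: d <- ((-7 * d) - (b + b))    1000000000000000
step 4: b <- tid                     1111111111111111
step 5: d <- ((d + -1) + max(b, b))  1111111111111111
step 6: eval (b == (tid // 4))       1111111111111111
step 7: d <- (b // 4)                1000000000000000
step 8: b <- (-5 * 2)                1000000000000000
step 9: b <- tid                     0111111111111111
step 10: b <- ((7 // 3) * (6 // 4))   0111111111111111
step 11: b <- b                       0111111111111111
step 12: d <- 0                       1111111111111111
step 13: eval (d < 6)                 1111111111111111
step 14: b <- -3                      1111111111111111
step 15: b <- (10 % -2)               1111111111111111
step 16: d <- (d + 3)                 1111111111111111
step 17: eval (d < 6)                 1111111111111111
step 18: b <- -3                      1111111111111111
step 19: b <- (10 % -2)               1111111111111111
step 20: d <- (d + 3)                 1111111111111111
step 21: eval (d < 6)                 1111111111111111
step 22: d <- (d + (tid - tid))       1111111111111111
step 23: d <- tid                     1111111111111111

Answer: 24 steps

d: 0,1,2,3,4,5,6,7,8,9,10,11,12,13,14,15
b: 0,0,0,0,0,0,0,0,0,0,0,0,0,0,0,0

steps = 24; useful = 320; efficiency = 320/384 = 5/6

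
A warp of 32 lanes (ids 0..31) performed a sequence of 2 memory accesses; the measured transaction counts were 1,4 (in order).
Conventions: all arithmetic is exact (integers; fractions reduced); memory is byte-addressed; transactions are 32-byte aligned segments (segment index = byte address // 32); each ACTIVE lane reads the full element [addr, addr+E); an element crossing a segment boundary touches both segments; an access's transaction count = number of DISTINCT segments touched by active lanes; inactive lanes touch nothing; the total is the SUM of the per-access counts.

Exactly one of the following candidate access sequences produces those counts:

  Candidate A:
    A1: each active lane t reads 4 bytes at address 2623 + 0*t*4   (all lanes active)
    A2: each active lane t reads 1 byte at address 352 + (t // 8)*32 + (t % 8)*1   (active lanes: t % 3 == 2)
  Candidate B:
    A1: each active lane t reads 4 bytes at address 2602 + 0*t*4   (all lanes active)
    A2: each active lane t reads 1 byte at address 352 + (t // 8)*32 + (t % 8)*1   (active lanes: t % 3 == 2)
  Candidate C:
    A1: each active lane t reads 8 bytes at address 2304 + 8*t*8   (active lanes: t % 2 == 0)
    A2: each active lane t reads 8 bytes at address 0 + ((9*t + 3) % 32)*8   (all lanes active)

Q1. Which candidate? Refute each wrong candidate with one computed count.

A: A1 gives 2 transactions, not 1
C: A1 gives 16 transactions, not 1
B: all counts match (1,4)

Answer: B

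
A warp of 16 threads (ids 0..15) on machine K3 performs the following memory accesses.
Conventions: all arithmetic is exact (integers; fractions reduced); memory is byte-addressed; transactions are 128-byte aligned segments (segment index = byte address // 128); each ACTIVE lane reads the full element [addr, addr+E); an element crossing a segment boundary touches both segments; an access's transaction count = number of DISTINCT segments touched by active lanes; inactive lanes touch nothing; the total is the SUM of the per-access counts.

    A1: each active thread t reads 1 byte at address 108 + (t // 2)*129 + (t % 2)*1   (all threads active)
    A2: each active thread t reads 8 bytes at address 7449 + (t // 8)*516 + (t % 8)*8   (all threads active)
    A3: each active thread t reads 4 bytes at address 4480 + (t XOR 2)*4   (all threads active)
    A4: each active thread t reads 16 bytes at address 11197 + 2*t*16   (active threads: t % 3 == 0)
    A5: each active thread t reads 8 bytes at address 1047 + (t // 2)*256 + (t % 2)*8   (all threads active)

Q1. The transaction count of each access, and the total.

A1: 8 transactions
A2: 2 transactions
A3: 1 transaction
A4: 5 transactions
A5: 8 transactions

Answer: 8,2,1,5,8; total 24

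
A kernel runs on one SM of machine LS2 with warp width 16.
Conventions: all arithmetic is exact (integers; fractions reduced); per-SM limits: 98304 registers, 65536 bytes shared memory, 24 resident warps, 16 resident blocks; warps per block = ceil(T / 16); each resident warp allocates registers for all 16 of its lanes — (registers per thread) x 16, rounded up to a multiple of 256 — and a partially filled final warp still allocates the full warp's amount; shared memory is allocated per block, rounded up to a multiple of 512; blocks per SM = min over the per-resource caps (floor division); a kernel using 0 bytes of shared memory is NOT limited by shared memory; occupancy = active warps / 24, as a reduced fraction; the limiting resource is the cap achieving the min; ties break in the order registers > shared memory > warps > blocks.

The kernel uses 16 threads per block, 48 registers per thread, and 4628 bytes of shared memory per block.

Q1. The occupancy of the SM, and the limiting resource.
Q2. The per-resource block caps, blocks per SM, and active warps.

Answer: occupancy 1/2, limited by shared memory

registers: 128 blocks
shared memory: 12 blocks
warps: 24 blocks
blocks: 16 blocks

Answer: 12 blocks, 12 active warps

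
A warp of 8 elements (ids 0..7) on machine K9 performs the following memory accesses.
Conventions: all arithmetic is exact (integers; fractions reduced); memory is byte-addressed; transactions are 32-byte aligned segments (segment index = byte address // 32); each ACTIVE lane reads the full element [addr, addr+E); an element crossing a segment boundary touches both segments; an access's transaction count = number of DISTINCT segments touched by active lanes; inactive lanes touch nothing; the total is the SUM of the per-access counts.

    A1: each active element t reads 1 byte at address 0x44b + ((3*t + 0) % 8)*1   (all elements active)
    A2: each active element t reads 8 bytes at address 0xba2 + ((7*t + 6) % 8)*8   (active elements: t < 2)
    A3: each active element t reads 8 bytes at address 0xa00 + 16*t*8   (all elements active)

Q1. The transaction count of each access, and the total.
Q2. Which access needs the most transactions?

A1: 1 transaction
A2: 1 transaction
A3: 8 transactions

Answer: 1,1,8; total 10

Answer: A3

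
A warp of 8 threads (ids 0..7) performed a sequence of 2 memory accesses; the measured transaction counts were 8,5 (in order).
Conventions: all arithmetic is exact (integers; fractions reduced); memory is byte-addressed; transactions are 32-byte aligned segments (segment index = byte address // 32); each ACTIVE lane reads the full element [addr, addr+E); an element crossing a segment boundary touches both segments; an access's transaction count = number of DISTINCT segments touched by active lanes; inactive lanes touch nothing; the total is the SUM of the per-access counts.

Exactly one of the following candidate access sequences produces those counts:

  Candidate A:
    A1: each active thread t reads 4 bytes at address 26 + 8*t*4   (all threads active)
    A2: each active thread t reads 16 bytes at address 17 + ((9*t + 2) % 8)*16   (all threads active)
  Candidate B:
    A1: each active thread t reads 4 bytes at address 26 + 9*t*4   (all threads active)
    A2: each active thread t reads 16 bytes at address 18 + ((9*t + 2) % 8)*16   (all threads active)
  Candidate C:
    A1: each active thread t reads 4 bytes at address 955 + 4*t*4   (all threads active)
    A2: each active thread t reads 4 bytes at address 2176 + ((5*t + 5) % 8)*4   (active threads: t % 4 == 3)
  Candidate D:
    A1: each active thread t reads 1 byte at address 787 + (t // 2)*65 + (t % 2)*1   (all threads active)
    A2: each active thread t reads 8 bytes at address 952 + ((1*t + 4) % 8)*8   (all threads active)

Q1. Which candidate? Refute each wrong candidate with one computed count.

B: A1 gives 9 transactions, not 8
C: A1 gives 5 transactions, not 8
D: A1 gives 4 transactions, not 8
A: all counts match (8,5)

Answer: A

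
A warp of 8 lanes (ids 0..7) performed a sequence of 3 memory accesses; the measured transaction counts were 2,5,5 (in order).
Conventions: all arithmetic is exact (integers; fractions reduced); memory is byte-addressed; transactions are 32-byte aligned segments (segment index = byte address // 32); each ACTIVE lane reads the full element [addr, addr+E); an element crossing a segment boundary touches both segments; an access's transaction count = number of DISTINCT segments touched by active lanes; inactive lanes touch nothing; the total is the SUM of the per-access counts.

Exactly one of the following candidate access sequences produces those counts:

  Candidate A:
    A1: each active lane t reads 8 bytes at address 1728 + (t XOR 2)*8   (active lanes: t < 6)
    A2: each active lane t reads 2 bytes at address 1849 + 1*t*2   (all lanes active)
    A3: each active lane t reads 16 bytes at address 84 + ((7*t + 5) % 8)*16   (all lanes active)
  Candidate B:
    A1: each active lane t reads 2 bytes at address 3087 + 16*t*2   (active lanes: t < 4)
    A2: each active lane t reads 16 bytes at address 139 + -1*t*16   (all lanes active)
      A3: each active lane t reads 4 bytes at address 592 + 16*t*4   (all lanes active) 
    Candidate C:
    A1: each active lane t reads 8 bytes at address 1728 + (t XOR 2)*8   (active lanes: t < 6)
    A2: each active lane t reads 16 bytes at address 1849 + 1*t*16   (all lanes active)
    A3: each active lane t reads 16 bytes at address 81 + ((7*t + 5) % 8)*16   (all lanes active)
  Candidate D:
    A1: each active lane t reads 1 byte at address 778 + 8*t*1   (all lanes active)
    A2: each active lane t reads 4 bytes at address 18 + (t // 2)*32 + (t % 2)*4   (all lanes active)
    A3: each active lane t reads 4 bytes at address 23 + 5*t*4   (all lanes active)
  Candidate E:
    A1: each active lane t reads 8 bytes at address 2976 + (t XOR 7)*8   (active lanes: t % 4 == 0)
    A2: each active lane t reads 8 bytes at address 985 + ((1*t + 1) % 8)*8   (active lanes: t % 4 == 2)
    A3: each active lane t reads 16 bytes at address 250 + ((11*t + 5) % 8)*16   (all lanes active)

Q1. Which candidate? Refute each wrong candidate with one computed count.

A: A2 gives 2 transactions, not 5
B: A1 gives 4 transactions, not 2
D: A1 gives 3 transactions, not 2
E: A2 gives 2 transactions, not 5
C: all counts match (2,5,5)

Answer: C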